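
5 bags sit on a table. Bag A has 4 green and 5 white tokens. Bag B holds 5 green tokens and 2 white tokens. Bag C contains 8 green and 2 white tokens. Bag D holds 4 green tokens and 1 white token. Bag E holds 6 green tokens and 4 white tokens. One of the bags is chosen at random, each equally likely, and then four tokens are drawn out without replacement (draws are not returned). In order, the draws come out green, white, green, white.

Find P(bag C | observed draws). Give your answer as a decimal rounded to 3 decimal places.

0.101

Under each hypothesis, the probability of the observed sequence is: P(data | bag A) = (4/9)(5/8)(3/7)(4/6) = 0.079365; P(data | bag B) = (5/7)(2/6)(4/5)(1/4) = 0.047619; P(data | bag C) = (8/10)(2/9)(7/8)(1/7) = 0.022222; P(data | bag D) = (4/5)(1/4)(3/3)(0/2) = 0; P(data | bag E) = (6/10)(4/9)(5/8)(3/7) = 0.071429.
The prior-weighted likelihoods are 1/5 · 0.079365 = 0.015873, 1/5 · 0.047619 = 0.0095238, 1/5 · 0.022222 = 0.0044444, 1/5 · 0 = 0, 1/5 · 0.071429 = 0.014286; these sum to 0.044127.
By Bayes' rule, P(bag C | data) = (0.0044444) / (0.044127) = 0.10072.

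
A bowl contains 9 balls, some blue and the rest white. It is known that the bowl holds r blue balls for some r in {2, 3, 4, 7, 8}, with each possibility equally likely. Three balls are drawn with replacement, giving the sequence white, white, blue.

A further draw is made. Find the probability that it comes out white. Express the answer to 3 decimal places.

0.617

For each hypothesis, P(data | H) works out to: P(data | r = 2) = (7/9)(7/9)(2/9) = 0.13443; P(data | r = 3) = (6/9)(6/9)(3/9) = 0.14815; P(data | r = 4) = (5/9)(5/9)(4/9) = 0.13717; P(data | r = 7) = (2/9)(2/9)(7/9) = 0.038409; P(data | r = 8) = (1/9)(1/9)(8/9) = 0.010974.
Weighting by the prior gives 1/5 · 0.13443 = 0.026886, 1/5 · 0.14815 = 0.02963, 1/5 · 0.13717 = 0.027435, 1/5 · 0.038409 = 0.0076818, 1/5 · 0.010974 = 0.0021948; summing to 0.093827.
The posterior is then P(r = 2 | data) = 0.28655, P(r = 3 | data) = 0.31579, P(r = 4 | data) = 0.2924, P(r = 7 | data) = 0.081871, P(r = 8 | data) = 0.023392.
Averaging over the posterior, P(white next | data) = (7/9)(0.28655) + (2/3)(0.31579) + (5/9)(0.2924) + (2/9)(0.081871) + (1/9)(0.023392) = 0.61663.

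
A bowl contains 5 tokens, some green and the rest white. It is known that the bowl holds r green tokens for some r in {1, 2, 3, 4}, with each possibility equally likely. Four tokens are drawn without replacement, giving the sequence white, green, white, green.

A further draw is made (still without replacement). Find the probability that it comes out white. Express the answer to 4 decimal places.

The likelihood of the observed sequence under each hypothesis: P(data | r = 1) = (4/5)(1/4)(3/3)(0/2) = 0; P(data | r = 2) = (3/5)(2/4)(2/3)(1/2) = 1/10; P(data | r = 3) = (2/5)(3/4)(1/3)(2/2) = 1/10; P(data | r = 4) = (1/5)(4/4)(0/3) = 0.
Weighting by the prior gives 1/4 · 0 = 0, 1/4 · 1/10 = 1/40, 1/4 · 1/10 = 1/40, 1/4 · 0 = 0; these sum to 1/20.
Normalising, the posterior is P(r = 1 | data) = 0, P(r = 2 | data) = 1/2, P(r = 3 | data) = 1/2, P(r = 4 | data) = 0.
Averaging over the posterior, P(white next | data) = (1)(1/2) + (0)(1/2) = 1/2.

0.5000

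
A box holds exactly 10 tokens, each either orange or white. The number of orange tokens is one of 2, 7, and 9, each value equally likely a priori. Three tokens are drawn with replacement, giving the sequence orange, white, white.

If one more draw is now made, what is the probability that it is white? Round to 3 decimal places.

Under each hypothesis, the probability of the observed sequence is: P(data | r = 2) = (2/10)(8/10)(8/10) = 16/125; P(data | r = 7) = (7/10)(3/10)(3/10) = 63/1000; P(data | r = 9) = (9/10)(1/10)(1/10) = 9/1000.
The prior-weighted likelihoods are 1/3 · 16/125 = 16/375, 1/3 · 63/1000 = 21/1000, 1/3 · 9/1000 = 3/1000; these sum to 1/15.
The posterior is then P(r = 2 | data) = 16/25, P(r = 7 | data) = 63/200, P(r = 9 | data) = 9/200.
Averaging over the posterior, P(white next | data) = (4/5)(16/25) + (3/10)(63/200) + (1/10)(9/200) = 611/1000.

0.611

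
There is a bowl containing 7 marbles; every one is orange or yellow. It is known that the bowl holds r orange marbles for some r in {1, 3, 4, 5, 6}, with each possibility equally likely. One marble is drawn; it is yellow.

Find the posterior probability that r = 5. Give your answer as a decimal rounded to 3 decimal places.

0.125

The likelihood of this draw under each hypothesis: P(data | r = 1) = (6/7) = 6/7; P(data | r = 3) = (4/7) = 4/7; P(data | r = 4) = (3/7) = 3/7; P(data | r = 5) = (2/7) = 2/7; P(data | r = 6) = (1/7) = 1/7.
The prior-weighted likelihoods are 1/5 · 6/7 = 6/35, 1/5 · 4/7 = 4/35, 1/5 · 3/7 = 3/35, 1/5 · 2/7 = 2/35, 1/5 · 1/7 = 1/35; these sum to 16/35.
Therefore the posterior P(r = 5 | data) = (2/35) / (16/35) = 1/8.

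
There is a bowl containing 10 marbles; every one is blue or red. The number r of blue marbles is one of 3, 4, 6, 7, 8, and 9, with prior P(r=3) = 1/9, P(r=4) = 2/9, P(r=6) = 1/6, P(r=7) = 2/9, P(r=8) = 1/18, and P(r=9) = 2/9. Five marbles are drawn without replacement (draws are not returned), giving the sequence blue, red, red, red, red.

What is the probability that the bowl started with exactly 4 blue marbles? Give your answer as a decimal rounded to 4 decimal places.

0.5128

Compute the likelihood of the observed sequence for each case: P(data | r = 3) = (3/10)(7/9)(6/8)(5/7)(4/6) = 0.083333; P(data | r = 4) = (4/10)(6/9)(5/8)(4/7)(3/6) = 0.047619; P(data | r = 6) = (6/10)(4/9)(3/8)(2/7)(1/6) = 0.0047619; P(data | r = 7) = (7/10)(3/9)(2/8)(1/7)(0/6) = 0; P(data | r = 8) = (8/10)(2/9)(1/8)(0/7) = 0; P(data | r = 9) = (9/10)(1/9)(0/8) = 0.
Weighting by the prior gives 1/9 · 0.083333 = 0.0092593, 2/9 · 0.047619 = 0.010582, 1/6 · 0.0047619 = 0.00079365, 2/9 · 0 = 0, 1/18 · 0 = 0, 2/9 · 0 = 0; these sum to 0.020635.
By Bayes' rule, P(r = 4 | data) = (0.010582) / (0.020635) = 0.51282.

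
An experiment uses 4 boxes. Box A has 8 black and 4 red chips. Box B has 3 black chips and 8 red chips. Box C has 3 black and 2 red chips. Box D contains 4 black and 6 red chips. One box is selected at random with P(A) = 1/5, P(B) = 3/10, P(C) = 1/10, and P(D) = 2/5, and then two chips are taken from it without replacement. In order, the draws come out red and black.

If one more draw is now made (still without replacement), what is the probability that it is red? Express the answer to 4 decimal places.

0.5671

For each hypothesis, P(data | H) works out to: P(data | box A) = (4/12)(8/11) = 0.24242; P(data | box B) = (8/11)(3/10) = 0.21818; P(data | box C) = (2/5)(3/4) = 0.3; P(data | box D) = (6/10)(4/9) = 0.26667.
Multiplying each by its prior: 1/5 · 0.24242 = 0.048485, 3/10 · 0.21818 = 0.065455, 1/10 · 0.3 = 0.03, 2/5 · 0.26667 = 0.10667; these sum to 0.25061.
Dividing through by the total gives posterior P(box A | data) = 0.19347, P(box B | data) = 0.26119, P(box C | data) = 0.11971, P(box D | data) = 0.42563.
So P(red next | data) = Σ P(red next | H) P(H | data) = (3/10)(0.19347) + (7/9)(0.26119) + (1/3)(0.11971) + (5/8)(0.42563) = 0.56711.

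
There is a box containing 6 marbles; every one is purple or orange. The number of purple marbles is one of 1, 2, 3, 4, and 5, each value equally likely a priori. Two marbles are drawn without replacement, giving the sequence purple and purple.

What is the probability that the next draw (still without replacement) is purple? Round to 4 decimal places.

The likelihood of the observed sequence under each hypothesis: P(data | r = 1) = (1/6)(0/5) = 0; P(data | r = 2) = (2/6)(1/5) = 1/15; P(data | r = 3) = (3/6)(2/5) = 1/5; P(data | r = 4) = (4/6)(3/5) = 2/5; P(data | r = 5) = (5/6)(4/5) = 2/3.
The prior-weighted likelihoods are 1/5 · 0 = 0, 1/5 · 1/15 = 1/75, 1/5 · 1/5 = 1/25, 1/5 · 2/5 = 2/25, 1/5 · 2/3 = 2/15; summing to 4/15.
Dividing through by the total gives posterior P(r = 1 | data) = 0, P(r = 2 | data) = 1/20, P(r = 3 | data) = 3/20, P(r = 4 | data) = 3/10, P(r = 5 | data) = 1/2.
The predictive probability is P(purple next | data) = (0)(1/20) + (1/4)(3/20) + (1/2)(3/10) + (3/4)(1/2) = 9/16.

0.5625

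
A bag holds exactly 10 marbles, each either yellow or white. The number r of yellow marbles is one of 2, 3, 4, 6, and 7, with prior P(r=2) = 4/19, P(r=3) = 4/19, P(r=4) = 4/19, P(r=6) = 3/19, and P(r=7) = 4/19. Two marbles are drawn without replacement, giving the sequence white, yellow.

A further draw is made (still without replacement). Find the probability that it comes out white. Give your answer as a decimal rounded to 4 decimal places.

0.5675

Compute the likelihood of the observed sequence for each case: P(data | r = 2) = (8/10)(2/9) = 8/45; P(data | r = 3) = (7/10)(3/9) = 7/30; P(data | r = 4) = (6/10)(4/9) = 4/15; P(data | r = 6) = (4/10)(6/9) = 4/15; P(data | r = 7) = (3/10)(7/9) = 7/30.
Weighting by the prior gives 4/19 · 8/45 = 32/855, 4/19 · 7/30 = 14/285, 4/19 · 4/15 = 16/285, 3/19 · 4/15 = 4/95, 4/19 · 7/30 = 14/285; summing to 40/171.
Normalising, the posterior is P(r = 2 | data) = 4/25, P(r = 3 | data) = 21/100, P(r = 4 | data) = 6/25, P(r = 6 | data) = 9/50, P(r = 7 | data) = 21/100.
The predictive probability is P(white next | data) = (7/8)(4/25) + (3/4)(21/100) + (5/8)(6/25) + (3/8)(9/50) + (1/4)(21/100) = 227/400.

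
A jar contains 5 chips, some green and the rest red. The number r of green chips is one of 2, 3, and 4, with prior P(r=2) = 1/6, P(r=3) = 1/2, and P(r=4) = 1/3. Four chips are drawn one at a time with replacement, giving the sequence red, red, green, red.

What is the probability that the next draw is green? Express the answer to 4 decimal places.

0.5313

Under each hypothesis, the probability of the observed sequence is: P(data | r = 2) = (3/5)(3/5)(2/5)(3/5) = 0.0864; P(data | r = 3) = (2/5)(2/5)(3/5)(2/5) = 0.0384; P(data | r = 4) = (1/5)(1/5)(4/5)(1/5) = 0.0064.
Weighting by the prior gives 1/6 · 0.0864 = 0.0144, 1/2 · 0.0384 = 0.0192, 1/3 · 0.0064 = 0.0021333; summing to 0.035733.
Normalising, the posterior is P(r = 2 | data) = 0.40299, P(r = 3 | data) = 0.53731, P(r = 4 | data) = 0.059701.
So P(green next | data) = Σ P(green next | H) P(H | data) = (2/5)(0.40299) + (3/5)(0.53731) + (4/5)(0.059701) = 0.53134.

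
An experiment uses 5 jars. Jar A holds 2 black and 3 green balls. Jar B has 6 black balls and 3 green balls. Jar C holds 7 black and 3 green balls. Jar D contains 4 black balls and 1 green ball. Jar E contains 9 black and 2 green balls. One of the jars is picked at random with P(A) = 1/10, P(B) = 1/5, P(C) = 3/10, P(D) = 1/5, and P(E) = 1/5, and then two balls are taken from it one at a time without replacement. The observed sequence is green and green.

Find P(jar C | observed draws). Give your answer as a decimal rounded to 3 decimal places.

0.284

Compute the likelihood of the observed sequence for each case: P(data | jar A) = (3/5)(2/4) = 3/10; P(data | jar B) = (3/9)(2/8) = 1/12; P(data | jar C) = (3/10)(2/9) = 1/15; P(data | jar D) = (1/5)(0/4) = 0; P(data | jar E) = (2/11)(1/10) = 1/55.
Multiplying each by its prior: 1/10 · 3/10 = 3/100, 1/5 · 1/12 = 1/60, 3/10 · 1/15 = 1/50, 1/5 · 0 = 0, 1/5 · 1/55 = 1/275; with total 58/825.
By Bayes' rule, P(jar C | data) = (1/50) / (58/825) = 33/116.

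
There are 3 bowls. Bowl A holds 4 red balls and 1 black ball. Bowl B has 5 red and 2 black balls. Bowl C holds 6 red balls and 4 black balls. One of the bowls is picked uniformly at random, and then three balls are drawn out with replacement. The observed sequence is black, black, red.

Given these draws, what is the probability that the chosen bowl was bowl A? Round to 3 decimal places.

0.172

The likelihood of the observed sequence under each hypothesis: P(data | bowl A) = (1/5)(1/5)(4/5) = 0.032; P(data | bowl B) = (2/7)(2/7)(5/7) = 0.058309; P(data | bowl C) = (4/10)(4/10)(6/10) = 0.096.
The prior-weighted likelihoods are 1/3 · 0.032 = 0.010667, 1/3 · 0.058309 = 0.019436, 1/3 · 0.096 = 0.032; with total 0.062103.
Therefore the posterior P(bowl A | data) = (0.010667) / (0.062103) = 0.17176.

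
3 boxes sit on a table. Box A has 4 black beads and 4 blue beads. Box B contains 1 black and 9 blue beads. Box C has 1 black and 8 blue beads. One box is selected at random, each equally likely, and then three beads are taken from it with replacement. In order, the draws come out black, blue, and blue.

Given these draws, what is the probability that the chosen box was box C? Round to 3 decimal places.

0.299

Compute the likelihood of the observed sequence for each case: P(data | box A) = (4/8)(4/8)(4/8) = 0.125; P(data | box B) = (1/10)(9/10)(9/10) = 0.081; P(data | box C) = (1/9)(8/9)(8/9) = 0.087791.
Multiplying each by its prior: 1/3 · 0.125 = 0.041667, 1/3 · 0.081 = 0.027, 1/3 · 0.087791 = 0.029264; these sum to 0.09793.
By Bayes' rule, P(box C | data) = (0.029264) / (0.09793) = 0.29882.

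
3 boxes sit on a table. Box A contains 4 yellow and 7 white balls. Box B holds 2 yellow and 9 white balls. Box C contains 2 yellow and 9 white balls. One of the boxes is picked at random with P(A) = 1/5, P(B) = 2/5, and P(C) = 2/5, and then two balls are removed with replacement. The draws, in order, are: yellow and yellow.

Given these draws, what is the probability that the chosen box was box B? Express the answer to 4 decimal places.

0.2500

The likelihood of the observed sequence under each hypothesis: P(data | box A) = (4/11)(4/11) = 16/121; P(data | box B) = (2/11)(2/11) = 4/121; P(data | box C) = (2/11)(2/11) = 4/121.
Multiplying each by its prior: 1/5 · 16/121 = 16/605, 2/5 · 4/121 = 8/605, 2/5 · 4/121 = 8/605; these sum to 32/605.
Therefore the posterior P(box B | data) = (8/605) / (32/605) = 1/4.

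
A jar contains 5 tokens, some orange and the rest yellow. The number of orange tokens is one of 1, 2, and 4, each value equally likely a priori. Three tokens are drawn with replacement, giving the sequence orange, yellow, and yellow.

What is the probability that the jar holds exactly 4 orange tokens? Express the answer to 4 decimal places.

For each hypothesis, P(data | H) works out to: P(data | r = 1) = (1/5)(4/5)(4/5) = 16/125; P(data | r = 2) = (2/5)(3/5)(3/5) = 18/125; P(data | r = 4) = (4/5)(1/5)(1/5) = 4/125.
The prior-weighted likelihoods are 1/3 · 16/125 = 16/375, 1/3 · 18/125 = 6/125, 1/3 · 4/125 = 4/375; with total 38/375.
By Bayes' rule, P(r = 4 | data) = (4/375) / (38/375) = 2/19.

0.1053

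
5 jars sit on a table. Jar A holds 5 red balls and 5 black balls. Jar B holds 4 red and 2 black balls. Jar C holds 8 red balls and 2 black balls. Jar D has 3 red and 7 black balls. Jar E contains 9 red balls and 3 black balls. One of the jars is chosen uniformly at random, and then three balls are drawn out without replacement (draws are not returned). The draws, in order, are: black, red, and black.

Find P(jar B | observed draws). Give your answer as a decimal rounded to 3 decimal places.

0.150

The likelihood of the observed sequence under each hypothesis: P(data | jar A) = (5/10)(5/9)(4/8) = 0.13889; P(data | jar B) = (2/6)(4/5)(1/4) = 0.066667; P(data | jar C) = (2/10)(8/9)(1/8) = 0.022222; P(data | jar D) = (7/10)(3/9)(6/8) = 0.175; P(data | jar E) = (3/12)(9/11)(2/10) = 0.040909.
Multiplying each by its prior: 1/5 · 0.13889 = 0.027778, 1/5 · 0.066667 = 0.013333, 1/5 · 0.022222 = 0.0044444, 1/5 · 0.175 = 0.035, 1/5 · 0.040909 = 0.0081818; with total 0.088737.
Hence P(jar B | data) = (0.013333) / (0.088737) = 0.15026.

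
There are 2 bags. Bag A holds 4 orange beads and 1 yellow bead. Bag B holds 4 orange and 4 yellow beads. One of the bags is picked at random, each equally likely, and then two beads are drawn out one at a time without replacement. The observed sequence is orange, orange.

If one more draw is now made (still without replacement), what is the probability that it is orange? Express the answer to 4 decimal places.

For each hypothesis, P(data | H) works out to: P(data | bag A) = (4/5)(3/4) = 3/5; P(data | bag B) = (4/8)(3/7) = 3/14.
Weighting by the prior gives 1/2 · 3/5 = 3/10, 1/2 · 3/14 = 3/28; summing to 57/140.
The posterior is then P(bag A | data) = 14/19, P(bag B | data) = 5/19.
Averaging over the posterior, P(orange next | data) = (2/3)(14/19) + (1/3)(5/19) = 11/19.

0.5789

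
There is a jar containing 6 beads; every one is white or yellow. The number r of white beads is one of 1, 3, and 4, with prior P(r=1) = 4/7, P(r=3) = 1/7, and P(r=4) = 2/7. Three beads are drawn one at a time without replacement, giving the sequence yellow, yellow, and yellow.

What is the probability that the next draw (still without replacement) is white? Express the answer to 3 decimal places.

The likelihood of the observed sequence under each hypothesis: P(data | r = 1) = (5/6)(4/5)(3/4) = 1/2; P(data | r = 3) = (3/6)(2/5)(1/4) = 1/20; P(data | r = 4) = (2/6)(1/5)(0/4) = 0.
The prior-weighted likelihoods are 4/7 · 1/2 = 2/7, 1/7 · 1/20 = 1/140, 2/7 · 0 = 0; summing to 41/140.
The posterior is then P(r = 1 | data) = 40/41, P(r = 3 | data) = 1/41, P(r = 4 | data) = 0.
Averaging over the posterior, P(white next | data) = (1/3)(40/41) + (1)(1/41) = 43/123.

0.350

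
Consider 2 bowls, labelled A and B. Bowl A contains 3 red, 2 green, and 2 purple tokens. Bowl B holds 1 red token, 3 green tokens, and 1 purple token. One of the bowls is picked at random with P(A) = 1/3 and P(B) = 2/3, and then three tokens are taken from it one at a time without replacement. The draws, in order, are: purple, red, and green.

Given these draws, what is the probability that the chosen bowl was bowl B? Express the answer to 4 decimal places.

0.6364

Compute the likelihood of the observed sequence for each case: P(data | bowl A) = (2/7)(3/6)(2/5) = 2/35; P(data | bowl B) = (1/5)(1/4)(3/3) = 1/20.
The prior-weighted likelihoods are 1/3 · 2/35 = 2/105, 2/3 · 1/20 = 1/30; with total 11/210.
Hence P(bowl B | data) = (1/30) / (11/210) = 7/11.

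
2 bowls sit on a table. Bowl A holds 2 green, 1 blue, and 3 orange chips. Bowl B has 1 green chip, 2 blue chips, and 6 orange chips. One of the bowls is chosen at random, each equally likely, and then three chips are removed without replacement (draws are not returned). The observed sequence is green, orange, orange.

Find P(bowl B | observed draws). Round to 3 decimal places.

0.373

Under each hypothesis, the probability of the observed sequence is: P(data | bowl A) = (2/6)(3/5)(2/4) = 1/10; P(data | bowl B) = (1/9)(6/8)(5/7) = 5/84.
The prior-weighted likelihoods are 1/2 · 1/10 = 1/20, 1/2 · 5/84 = 5/168; with total 67/840.
Hence P(bowl B | data) = (5/168) / (67/840) = 25/67.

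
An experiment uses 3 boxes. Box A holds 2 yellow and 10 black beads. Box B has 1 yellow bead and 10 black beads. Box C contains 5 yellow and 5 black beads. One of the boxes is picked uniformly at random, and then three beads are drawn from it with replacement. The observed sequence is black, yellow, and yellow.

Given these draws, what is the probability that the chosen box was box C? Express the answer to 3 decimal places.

0.803

The likelihood of the observed sequence under each hypothesis: P(data | box A) = (10/12)(2/12)(2/12) = 0.023148; P(data | box B) = (10/11)(1/11)(1/11) = 0.0075131; P(data | box C) = (5/10)(5/10)(5/10) = 0.125.
Weighting by the prior gives 1/3 · 0.023148 = 0.007716, 1/3 · 0.0075131 = 0.0025044, 1/3 · 0.125 = 0.041667; with total 0.051887.
By Bayes' rule, P(box C | data) = (0.041667) / (0.051887) = 0.80303.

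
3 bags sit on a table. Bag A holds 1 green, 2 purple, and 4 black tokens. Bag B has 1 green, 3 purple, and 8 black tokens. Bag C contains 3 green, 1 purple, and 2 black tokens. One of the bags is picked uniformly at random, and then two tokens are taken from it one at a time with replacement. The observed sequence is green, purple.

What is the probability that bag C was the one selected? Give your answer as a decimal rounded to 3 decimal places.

0.575

The likelihood of the observed sequence under each hypothesis: P(data | bag A) = (1/7)(2/7) = 0.040816; P(data | bag B) = (1/12)(3/12) = 0.020833; P(data | bag C) = (3/6)(1/6) = 0.083333.
Multiplying each by its prior: 1/3 · 0.040816 = 0.013605, 1/3 · 0.020833 = 0.0069444, 1/3 · 0.083333 = 0.027778; these sum to 0.048328.
Therefore the posterior P(bag C | data) = (0.027778) / (0.048328) = 0.57478.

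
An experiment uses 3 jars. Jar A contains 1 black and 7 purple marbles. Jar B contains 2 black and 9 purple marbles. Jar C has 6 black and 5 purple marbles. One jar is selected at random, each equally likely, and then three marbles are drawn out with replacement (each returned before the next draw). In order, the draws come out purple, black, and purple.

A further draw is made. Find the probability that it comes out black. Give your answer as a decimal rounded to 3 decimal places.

Under each hypothesis, the probability of the observed sequence is: P(data | jar A) = (7/8)(1/8)(7/8) = 0.095703; P(data | jar B) = (9/11)(2/11)(9/11) = 0.12171; P(data | jar C) = (5/11)(6/11)(5/11) = 0.1127.
The prior-weighted likelihoods are 1/3 · 0.095703 = 0.031901, 1/3 · 0.12171 = 0.040571, 1/3 · 0.1127 = 0.037566; these sum to 0.11004.
Normalising, the posterior is P(jar A | data) = 0.28991, P(jar B | data) = 0.3687, P(jar C | data) = 0.34139.
Averaging over the posterior, P(black next | data) = (1/8)(0.28991) + (2/11)(0.3687) + (6/11)(0.34139) = 0.28949.

0.289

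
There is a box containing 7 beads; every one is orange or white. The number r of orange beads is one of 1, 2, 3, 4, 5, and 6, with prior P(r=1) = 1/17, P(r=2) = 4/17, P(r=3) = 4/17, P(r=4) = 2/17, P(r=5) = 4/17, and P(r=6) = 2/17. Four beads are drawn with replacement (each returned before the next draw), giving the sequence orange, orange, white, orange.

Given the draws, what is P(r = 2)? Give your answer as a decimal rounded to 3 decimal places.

0.066

For each hypothesis, P(data | H) works out to: P(data | r = 1) = (1/7)(1/7)(6/7)(1/7) = 0.002499; P(data | r = 2) = (2/7)(2/7)(5/7)(2/7) = 0.01666; P(data | r = 3) = (3/7)(3/7)(4/7)(3/7) = 0.044981; P(data | r = 4) = (4/7)(4/7)(3/7)(4/7) = 0.079967; P(data | r = 5) = (5/7)(5/7)(2/7)(5/7) = 0.10412; P(data | r = 6) = (6/7)(6/7)(1/7)(6/7) = 0.089963.
Multiplying each by its prior: 1/17 · 0.002499 = 0.000147, 4/17 · 0.01666 = 0.0039199, 4/17 · 0.044981 = 0.010584, 2/17 · 0.079967 = 0.0094078, 4/17 · 0.10412 = 0.0245, 2/17 · 0.089963 = 0.010584; these sum to 0.059142.
So P(r = 2 | data) = (0.0039199) / (0.059142) = 0.06628.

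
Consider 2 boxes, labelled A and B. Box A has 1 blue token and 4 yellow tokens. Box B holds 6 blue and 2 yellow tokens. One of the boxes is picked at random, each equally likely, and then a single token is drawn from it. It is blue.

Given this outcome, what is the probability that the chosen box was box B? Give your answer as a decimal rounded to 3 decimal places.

0.789

Under each hypothesis, the probability of this draw is: P(data | box A) = (1/5) = 1/5; P(data | box B) = (6/8) = 3/4.
Multiplying each by its prior: 1/2 · 1/5 = 1/10, 1/2 · 3/4 = 3/8; with total 19/40.
So P(box B | data) = (3/8) / (19/40) = 15/19.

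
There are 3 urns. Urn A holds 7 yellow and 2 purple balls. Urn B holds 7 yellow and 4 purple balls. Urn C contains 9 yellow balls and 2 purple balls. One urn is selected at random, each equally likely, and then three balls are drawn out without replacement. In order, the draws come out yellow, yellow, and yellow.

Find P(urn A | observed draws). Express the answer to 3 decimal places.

For each hypothesis, P(data | H) works out to: P(data | urn A) = (7/9)(6/8)(5/7) = 0.41667; P(data | urn B) = (7/11)(6/10)(5/9) = 0.21212; P(data | urn C) = (9/11)(8/10)(7/9) = 0.50909.
Multiplying each by its prior: 1/3 · 0.41667 = 0.13889, 1/3 · 0.21212 = 0.070707, 1/3 · 0.50909 = 0.1697; these sum to 0.37929.
So P(urn A | data) = (0.13889) / (0.37929) = 0.36618.

0.366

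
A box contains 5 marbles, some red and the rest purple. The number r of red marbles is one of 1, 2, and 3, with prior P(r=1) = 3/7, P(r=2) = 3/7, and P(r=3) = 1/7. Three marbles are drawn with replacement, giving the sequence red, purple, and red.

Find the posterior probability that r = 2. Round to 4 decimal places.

0.5455

Compute the likelihood of the observed sequence for each case: P(data | r = 1) = (1/5)(4/5)(1/5) = 4/125; P(data | r = 2) = (2/5)(3/5)(2/5) = 12/125; P(data | r = 3) = (3/5)(2/5)(3/5) = 18/125.
The prior-weighted likelihoods are 3/7 · 4/125 = 12/875, 3/7 · 12/125 = 36/875, 1/7 · 18/125 = 18/875; with total 66/875.
So P(r = 2 | data) = (36/875) / (66/875) = 6/11.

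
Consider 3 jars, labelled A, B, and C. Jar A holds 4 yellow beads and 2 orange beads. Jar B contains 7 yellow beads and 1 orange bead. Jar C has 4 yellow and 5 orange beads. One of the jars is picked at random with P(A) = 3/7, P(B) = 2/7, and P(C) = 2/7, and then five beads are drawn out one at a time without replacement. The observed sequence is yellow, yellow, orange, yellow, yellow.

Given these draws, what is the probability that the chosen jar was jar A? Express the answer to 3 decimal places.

Under each hypothesis, the probability of the observed sequence is: P(data | jar A) = (4/6)(3/5)(2/4)(2/3)(1/2) = 0.066667; P(data | jar B) = (7/8)(6/7)(1/6)(5/5)(4/4) = 0.125; P(data | jar C) = (4/9)(3/8)(5/7)(2/6)(1/5) = 0.0079365.
The prior-weighted likelihoods are 3/7 · 0.066667 = 0.028571, 2/7 · 0.125 = 0.035714, 2/7 · 0.0079365 = 0.0022676; summing to 0.066553.
So P(jar A | data) = (0.028571) / (0.066553) = 0.4293.

0.429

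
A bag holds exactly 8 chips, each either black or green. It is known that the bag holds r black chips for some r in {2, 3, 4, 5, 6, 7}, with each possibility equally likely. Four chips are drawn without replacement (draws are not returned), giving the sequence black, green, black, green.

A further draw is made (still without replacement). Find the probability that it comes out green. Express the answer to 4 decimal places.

0.5000

Under each hypothesis, the probability of the observed sequence is: P(data | r = 2) = (2/8)(6/7)(1/6)(5/5) = 1/28; P(data | r = 3) = (3/8)(5/7)(2/6)(4/5) = 1/14; P(data | r = 4) = (4/8)(4/7)(3/6)(3/5) = 3/35; P(data | r = 5) = (5/8)(3/7)(4/6)(2/5) = 1/14; P(data | r = 6) = (6/8)(2/7)(5/6)(1/5) = 1/28; P(data | r = 7) = (7/8)(1/7)(6/6)(0/5) = 0.
Multiplying each by its prior: 1/6 · 1/28 = 1/168, 1/6 · 1/14 = 1/84, 1/6 · 3/35 = 1/70, 1/6 · 1/14 = 1/84, 1/6 · 1/28 = 1/168, 1/6 · 0 = 0; summing to 1/20.
Normalising, the posterior is P(r = 2 | data) = 5/42, P(r = 3 | data) = 5/21, P(r = 4 | data) = 2/7, P(r = 5 | data) = 5/21, P(r = 6 | data) = 5/42, P(r = 7 | data) = 0.
The predictive probability is P(green next | data) = (1)(5/42) + (3/4)(5/21) + (1/2)(2/7) + (1/4)(5/21) + (0)(5/42) = 1/2.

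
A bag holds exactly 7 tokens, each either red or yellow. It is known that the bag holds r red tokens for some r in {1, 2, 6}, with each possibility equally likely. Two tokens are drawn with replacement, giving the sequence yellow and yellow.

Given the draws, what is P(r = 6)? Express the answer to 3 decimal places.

Compute the likelihood of the observed sequence for each case: P(data | r = 1) = (6/7)(6/7) = 36/49; P(data | r = 2) = (5/7)(5/7) = 25/49; P(data | r = 6) = (1/7)(1/7) = 1/49.
The prior-weighted likelihoods are 1/3 · 36/49 = 12/49, 1/3 · 25/49 = 25/147, 1/3 · 1/49 = 1/147; summing to 62/147.
So P(r = 6 | data) = (1/147) / (62/147) = 1/62.

0.016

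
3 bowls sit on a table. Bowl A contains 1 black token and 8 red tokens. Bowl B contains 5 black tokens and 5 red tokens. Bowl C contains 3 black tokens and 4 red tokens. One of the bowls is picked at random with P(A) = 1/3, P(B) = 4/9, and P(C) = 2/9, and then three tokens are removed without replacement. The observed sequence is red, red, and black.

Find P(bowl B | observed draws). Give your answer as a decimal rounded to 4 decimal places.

0.4510

The likelihood of the observed sequence under each hypothesis: P(data | bowl A) = (8/9)(7/8)(1/7) = 0.11111; P(data | bowl B) = (5/10)(4/9)(5/8) = 0.13889; P(data | bowl C) = (4/7)(3/6)(3/5) = 0.17143.
Multiplying each by its prior: 1/3 · 0.11111 = 0.037037, 4/9 · 0.13889 = 0.061728, 2/9 · 0.17143 = 0.038095; with total 0.13686.
Therefore the posterior P(bowl B | data) = (0.061728) / (0.13686) = 0.45103.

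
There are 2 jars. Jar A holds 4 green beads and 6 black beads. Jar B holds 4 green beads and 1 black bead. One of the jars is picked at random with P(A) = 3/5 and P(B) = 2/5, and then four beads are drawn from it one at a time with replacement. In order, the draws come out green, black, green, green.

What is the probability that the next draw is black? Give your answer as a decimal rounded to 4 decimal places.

The likelihood of the observed sequence under each hypothesis: P(data | jar A) = (4/10)(6/10)(4/10)(4/10) = 0.0384; P(data | jar B) = (4/5)(1/5)(4/5)(4/5) = 0.1024.
The prior-weighted likelihoods are 3/5 · 0.0384 = 0.02304, 2/5 · 0.1024 = 0.04096; these sum to 0.064.
Normalising, the posterior is P(jar A | data) = 0.36, P(jar B | data) = 0.64.
The predictive probability is P(black next | data) = (3/5)(0.36) + (1/5)(0.64) = 0.344.

0.3440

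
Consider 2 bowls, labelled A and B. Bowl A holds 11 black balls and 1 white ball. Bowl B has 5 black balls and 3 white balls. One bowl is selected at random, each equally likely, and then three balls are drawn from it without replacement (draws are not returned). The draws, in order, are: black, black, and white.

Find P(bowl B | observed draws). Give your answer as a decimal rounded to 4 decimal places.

0.6818

Compute the likelihood of the observed sequence for each case: P(data | bowl A) = (11/12)(10/11)(1/10) = 1/12; P(data | bowl B) = (5/8)(4/7)(3/6) = 5/28.
Weighting by the prior gives 1/2 · 1/12 = 1/24, 1/2 · 5/28 = 5/56; these sum to 11/84.
By Bayes' rule, P(bowl B | data) = (5/56) / (11/84) = 15/22.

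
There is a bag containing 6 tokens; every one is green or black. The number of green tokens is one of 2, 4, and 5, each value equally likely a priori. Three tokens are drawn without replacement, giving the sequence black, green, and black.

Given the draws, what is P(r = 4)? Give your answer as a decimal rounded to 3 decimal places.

The likelihood of the observed sequence under each hypothesis: P(data | r = 2) = (4/6)(2/5)(3/4) = 1/5; P(data | r = 4) = (2/6)(4/5)(1/4) = 1/15; P(data | r = 5) = (1/6)(5/5)(0/4) = 0.
The prior-weighted likelihoods are 1/3 · 1/5 = 1/15, 1/3 · 1/15 = 1/45, 1/3 · 0 = 0; with total 4/45.
So P(r = 4 | data) = (1/45) / (4/45) = 1/4.

0.250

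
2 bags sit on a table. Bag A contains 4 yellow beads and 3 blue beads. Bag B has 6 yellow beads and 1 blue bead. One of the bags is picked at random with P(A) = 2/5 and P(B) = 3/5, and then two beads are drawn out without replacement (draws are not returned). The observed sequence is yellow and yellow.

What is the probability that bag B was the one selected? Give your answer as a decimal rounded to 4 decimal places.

0.7895

The likelihood of the observed sequence under each hypothesis: P(data | bag A) = (4/7)(3/6) = 2/7; P(data | bag B) = (6/7)(5/6) = 5/7.
Weighting by the prior gives 2/5 · 2/7 = 4/35, 3/5 · 5/7 = 3/7; with total 19/35.
Hence P(bag B | data) = (3/7) / (19/35) = 15/19.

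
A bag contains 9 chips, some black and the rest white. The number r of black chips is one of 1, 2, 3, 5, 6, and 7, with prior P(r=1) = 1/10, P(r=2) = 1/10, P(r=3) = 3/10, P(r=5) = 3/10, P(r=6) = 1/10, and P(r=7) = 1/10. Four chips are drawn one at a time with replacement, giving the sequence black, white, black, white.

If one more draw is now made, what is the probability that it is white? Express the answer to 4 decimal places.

0.5224

For each hypothesis, P(data | H) works out to: P(data | r = 1) = (1/9)(8/9)(1/9)(8/9) = 0.0097546; P(data | r = 2) = (2/9)(7/9)(2/9)(7/9) = 0.029873; P(data | r = 3) = (3/9)(6/9)(3/9)(6/9) = 0.049383; P(data | r = 5) = (5/9)(4/9)(5/9)(4/9) = 0.060966; P(data | r = 6) = (6/9)(3/9)(6/9)(3/9) = 0.049383; P(data | r = 7) = (7/9)(2/9)(7/9)(2/9) = 0.029873.
The prior-weighted likelihoods are 1/10 · 0.0097546 = 0.00097546, 1/10 · 0.029873 = 0.0029873, 3/10 · 0.049383 = 0.014815, 3/10 · 0.060966 = 0.01829, 1/10 · 0.049383 = 0.0049383, 1/10 · 0.029873 = 0.0029873; summing to 0.044993.
The posterior is then P(r = 1 | data) = 0.02168, P(r = 2 | data) = 0.066396, P(r = 3 | data) = 0.32927, P(r = 5 | data) = 0.4065, P(r = 6 | data) = 0.10976, P(r = 7 | data) = 0.066396.
So P(white next | data) = Σ P(white next | H) P(H | data) = (8/9)(0.02168) + (7/9)(0.066396) + (2/3)(0.32927) + (4/9)(0.4065) + (1/3)(0.10976) + (2/9)(0.066396) = 0.52243.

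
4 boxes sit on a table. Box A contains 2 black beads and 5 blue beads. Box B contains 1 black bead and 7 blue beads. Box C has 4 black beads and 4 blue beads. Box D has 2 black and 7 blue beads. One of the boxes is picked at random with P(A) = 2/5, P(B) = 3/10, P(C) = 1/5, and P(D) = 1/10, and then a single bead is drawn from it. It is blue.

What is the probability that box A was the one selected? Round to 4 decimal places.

The likelihood of this draw under each hypothesis: P(data | box A) = (5/7) = 0.71429; P(data | box B) = (7/8) = 0.875; P(data | box C) = (4/8) = 0.5; P(data | box D) = (7/9) = 0.77778.
Weighting by the prior gives 2/5 · 0.71429 = 0.28571, 3/10 · 0.875 = 0.2625, 1/5 · 0.5 = 0.1, 1/10 · 0.77778 = 0.077778; with total 0.72599.
So P(box A | data) = (0.28571) / (0.72599) = 0.39355.

0.3936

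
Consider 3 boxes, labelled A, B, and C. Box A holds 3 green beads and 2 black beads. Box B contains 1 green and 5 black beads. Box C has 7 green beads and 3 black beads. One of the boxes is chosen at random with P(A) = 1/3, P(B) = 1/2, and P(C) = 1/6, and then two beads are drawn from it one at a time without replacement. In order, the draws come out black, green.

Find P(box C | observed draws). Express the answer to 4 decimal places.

The likelihood of the observed sequence under each hypothesis: P(data | box A) = (2/5)(3/4) = 3/10; P(data | box B) = (5/6)(1/5) = 1/6; P(data | box C) = (3/10)(7/9) = 7/30.
Multiplying each by its prior: 1/3 · 3/10 = 1/10, 1/2 · 1/6 = 1/12, 1/6 · 7/30 = 7/180; with total 2/9.
So P(box C | data) = (7/180) / (2/9) = 7/40.

0.1750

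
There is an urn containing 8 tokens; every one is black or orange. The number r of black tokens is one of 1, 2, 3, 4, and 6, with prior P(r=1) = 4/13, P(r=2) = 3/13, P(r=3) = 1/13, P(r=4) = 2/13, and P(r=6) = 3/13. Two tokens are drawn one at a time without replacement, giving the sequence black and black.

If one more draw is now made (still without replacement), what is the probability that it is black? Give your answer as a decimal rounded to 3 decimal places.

0.548

The likelihood of the observed sequence under each hypothesis: P(data | r = 1) = (1/8)(0/7) = 0; P(data | r = 2) = (2/8)(1/7) = 1/28; P(data | r = 3) = (3/8)(2/7) = 3/28; P(data | r = 4) = (4/8)(3/7) = 3/14; P(data | r = 6) = (6/8)(5/7) = 15/28.
The prior-weighted likelihoods are 4/13 · 0 = 0, 3/13 · 1/28 = 3/364, 1/13 · 3/28 = 3/364, 2/13 · 3/14 = 3/91, 3/13 · 15/28 = 45/364; summing to 9/52.
Dividing through by the total gives posterior P(r = 1 | data) = 0, P(r = 2 | data) = 1/21, P(r = 3 | data) = 1/21, P(r = 4 | data) = 4/21, P(r = 6 | data) = 5/7.
So P(black next | data) = Σ P(black next | H) P(H | data) = (0)(1/21) + (1/6)(1/21) + (1/3)(4/21) + (2/3)(5/7) = 23/42.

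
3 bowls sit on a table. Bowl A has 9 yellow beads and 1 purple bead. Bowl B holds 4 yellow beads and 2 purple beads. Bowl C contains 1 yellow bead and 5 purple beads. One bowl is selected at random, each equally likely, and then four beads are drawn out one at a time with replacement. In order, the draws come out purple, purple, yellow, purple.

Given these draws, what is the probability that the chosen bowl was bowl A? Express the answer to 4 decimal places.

0.0074

The likelihood of the observed sequence under each hypothesis: P(data | bowl A) = (1/10)(1/10)(9/10)(1/10) = 0.0009; P(data | bowl B) = (2/6)(2/6)(4/6)(2/6) = 0.024691; P(data | bowl C) = (5/6)(5/6)(1/6)(5/6) = 0.096451.
Weighting by the prior gives 1/3 · 0.0009 = 0.0003, 1/3 · 0.024691 = 0.0082305, 1/3 · 0.096451 = 0.03215; summing to 0.040681.
By Bayes' rule, P(bowl A | data) = (0.0003) / (0.040681) = 0.0073745.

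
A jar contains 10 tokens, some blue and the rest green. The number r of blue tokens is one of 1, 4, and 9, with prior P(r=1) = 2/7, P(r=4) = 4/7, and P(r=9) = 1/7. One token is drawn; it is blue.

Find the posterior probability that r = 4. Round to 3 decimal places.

0.593

Under each hypothesis, the probability of this draw is: P(data | r = 1) = (1/10) = 1/10; P(data | r = 4) = (4/10) = 2/5; P(data | r = 9) = (9/10) = 9/10.
The prior-weighted likelihoods are 2/7 · 1/10 = 1/35, 4/7 · 2/5 = 8/35, 1/7 · 9/10 = 9/70; summing to 27/70.
Hence P(r = 4 | data) = (8/35) / (27/70) = 16/27.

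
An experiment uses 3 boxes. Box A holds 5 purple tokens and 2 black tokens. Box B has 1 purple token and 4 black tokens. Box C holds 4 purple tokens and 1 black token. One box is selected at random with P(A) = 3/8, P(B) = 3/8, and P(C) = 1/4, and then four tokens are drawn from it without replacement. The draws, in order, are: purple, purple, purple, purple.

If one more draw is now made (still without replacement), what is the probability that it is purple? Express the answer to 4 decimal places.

0.1724

Compute the likelihood of the observed sequence for each case: P(data | box A) = (5/7)(4/6)(3/5)(2/4) = 1/7; P(data | box B) = (1/5)(0/4) = 0; P(data | box C) = (4/5)(3/4)(2/3)(1/2) = 1/5.
Multiplying each by its prior: 3/8 · 1/7 = 3/56, 3/8 · 0 = 0, 1/4 · 1/5 = 1/20; these sum to 29/280.
Dividing through by the total gives posterior P(box A | data) = 15/29, P(box B | data) = 0, P(box C | data) = 14/29.
Averaging over the posterior, P(purple next | data) = (1/3)(15/29) + (0)(14/29) = 5/29.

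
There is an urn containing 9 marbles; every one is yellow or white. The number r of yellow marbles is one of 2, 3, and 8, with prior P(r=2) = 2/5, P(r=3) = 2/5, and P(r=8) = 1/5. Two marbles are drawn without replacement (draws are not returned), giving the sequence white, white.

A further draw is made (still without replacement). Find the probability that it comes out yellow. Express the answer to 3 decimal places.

0.345

The likelihood of the observed sequence under each hypothesis: P(data | r = 2) = (7/9)(6/8) = 7/12; P(data | r = 3) = (6/9)(5/8) = 5/12; P(data | r = 8) = (1/9)(0/8) = 0.
Multiplying each by its prior: 2/5 · 7/12 = 7/30, 2/5 · 5/12 = 1/6, 1/5 · 0 = 0; these sum to 2/5.
Dividing through by the total gives posterior P(r = 2 | data) = 7/12, P(r = 3 | data) = 5/12, P(r = 8 | data) = 0.
Averaging over the posterior, P(yellow next | data) = (2/7)(7/12) + (3/7)(5/12) = 29/84.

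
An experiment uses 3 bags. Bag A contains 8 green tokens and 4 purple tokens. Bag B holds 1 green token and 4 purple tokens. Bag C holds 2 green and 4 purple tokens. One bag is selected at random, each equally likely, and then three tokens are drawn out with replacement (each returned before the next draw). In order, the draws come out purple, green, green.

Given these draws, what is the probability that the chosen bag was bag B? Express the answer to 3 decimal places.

0.126

For each hypothesis, P(data | H) works out to: P(data | bag A) = (4/12)(8/12)(8/12) = 0.14815; P(data | bag B) = (4/5)(1/5)(1/5) = 0.032; P(data | bag C) = (4/6)(2/6)(2/6) = 0.074074.
The prior-weighted likelihoods are 1/3 · 0.14815 = 0.049383, 1/3 · 0.032 = 0.010667, 1/3 · 0.074074 = 0.024691; summing to 0.084741.
Therefore the posterior P(bag B | data) = (0.010667) / (0.084741) = 0.12587.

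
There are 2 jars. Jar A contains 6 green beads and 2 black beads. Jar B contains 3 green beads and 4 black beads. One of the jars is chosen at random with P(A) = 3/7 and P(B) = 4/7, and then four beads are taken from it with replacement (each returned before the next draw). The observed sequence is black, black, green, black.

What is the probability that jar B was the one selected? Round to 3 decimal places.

0.901

Under each hypothesis, the probability of the observed sequence is: P(data | jar A) = (2/8)(2/8)(6/8)(2/8) = 0.011719; P(data | jar B) = (4/7)(4/7)(3/7)(4/7) = 0.079967.
Multiplying each by its prior: 3/7 · 0.011719 = 0.0050223, 4/7 · 0.079967 = 0.045695; with total 0.050718.
By Bayes' rule, P(jar B | data) = (0.045695) / (0.050718) = 0.90097.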